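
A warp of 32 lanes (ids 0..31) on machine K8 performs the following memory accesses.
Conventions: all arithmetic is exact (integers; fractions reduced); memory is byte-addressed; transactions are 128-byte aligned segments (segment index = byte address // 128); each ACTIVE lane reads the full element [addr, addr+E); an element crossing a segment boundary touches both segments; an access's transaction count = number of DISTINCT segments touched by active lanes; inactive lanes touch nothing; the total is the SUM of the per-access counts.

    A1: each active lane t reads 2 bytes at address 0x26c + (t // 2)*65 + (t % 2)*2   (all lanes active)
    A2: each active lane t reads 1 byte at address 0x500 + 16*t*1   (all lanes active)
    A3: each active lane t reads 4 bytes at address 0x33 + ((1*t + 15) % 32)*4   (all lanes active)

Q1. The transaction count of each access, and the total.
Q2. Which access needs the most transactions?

A1: 9 transactions
A2: 4 transactions
A3: 2 transactions

Answer: 9,4,2; total 15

Answer: A1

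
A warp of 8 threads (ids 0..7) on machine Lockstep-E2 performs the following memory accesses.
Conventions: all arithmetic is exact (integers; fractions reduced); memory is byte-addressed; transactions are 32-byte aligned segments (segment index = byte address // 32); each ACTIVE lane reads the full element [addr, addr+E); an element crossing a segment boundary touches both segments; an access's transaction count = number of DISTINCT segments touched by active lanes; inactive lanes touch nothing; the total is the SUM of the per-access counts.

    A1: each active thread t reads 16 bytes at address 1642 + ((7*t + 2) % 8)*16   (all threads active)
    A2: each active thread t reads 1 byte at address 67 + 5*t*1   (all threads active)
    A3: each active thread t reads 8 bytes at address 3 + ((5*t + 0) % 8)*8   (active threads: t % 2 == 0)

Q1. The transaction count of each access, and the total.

A1: 5 transactions
A2: 2 transactions
A3: 2 transactions

Answer: 5,2,2; total 9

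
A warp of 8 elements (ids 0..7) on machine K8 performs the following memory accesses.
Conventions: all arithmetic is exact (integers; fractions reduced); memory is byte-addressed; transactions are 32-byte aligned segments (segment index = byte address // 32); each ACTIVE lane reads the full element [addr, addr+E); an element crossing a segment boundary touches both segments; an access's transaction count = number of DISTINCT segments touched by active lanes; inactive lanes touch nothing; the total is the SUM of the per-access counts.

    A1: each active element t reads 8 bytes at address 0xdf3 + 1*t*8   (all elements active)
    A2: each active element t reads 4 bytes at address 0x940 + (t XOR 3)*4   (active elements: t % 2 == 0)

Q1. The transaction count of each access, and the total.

A1: 3 transactions
A2: 1 transaction

Answer: 3,1; total 4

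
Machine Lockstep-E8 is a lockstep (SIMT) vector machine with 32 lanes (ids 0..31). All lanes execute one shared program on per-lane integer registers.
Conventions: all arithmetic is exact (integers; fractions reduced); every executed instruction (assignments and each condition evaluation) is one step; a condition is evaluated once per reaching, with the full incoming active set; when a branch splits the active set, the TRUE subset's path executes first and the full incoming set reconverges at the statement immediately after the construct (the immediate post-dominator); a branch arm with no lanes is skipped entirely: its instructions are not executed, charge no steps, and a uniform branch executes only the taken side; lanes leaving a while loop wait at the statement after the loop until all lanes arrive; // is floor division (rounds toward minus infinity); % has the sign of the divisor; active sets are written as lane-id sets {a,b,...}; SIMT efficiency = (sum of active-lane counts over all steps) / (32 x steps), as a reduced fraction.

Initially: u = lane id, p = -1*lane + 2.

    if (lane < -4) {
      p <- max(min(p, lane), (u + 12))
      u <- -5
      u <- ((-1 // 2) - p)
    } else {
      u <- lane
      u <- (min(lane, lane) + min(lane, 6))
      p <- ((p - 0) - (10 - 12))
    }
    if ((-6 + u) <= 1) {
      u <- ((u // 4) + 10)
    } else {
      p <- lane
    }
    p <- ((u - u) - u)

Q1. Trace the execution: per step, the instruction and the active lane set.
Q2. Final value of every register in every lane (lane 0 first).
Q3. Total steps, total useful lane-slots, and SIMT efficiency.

step 0: eval (lane < -4)             {0,1,2,3,4,5,6,7,8,9,10,11,12,13,14,15,16,17,18,19,20,21,22,23,24,25,26,27,28,29,30,31}
step 1: u <- lane                    {0,1,2,3,4,5,6,7,8,9,10,11,12,13,14,15,16,17,18,19,20,21,22,23,24,25,26,27,28,29,30,31}
step 2: u <- (min(lane, lane) + min(lane, 6)) {0,1,2,3,4,5,6,7,8,9,10,11,12,13,14,15,16,17,18,19,20,21,22,23,24,25,26,27,28,29,30,31}
step 3: p <- ((p - 0) - (10 - 12))   {0,1,2,3,4,5,6,7,8,9,10,11,12,13,14,15,16,17,18,19,20,21,22,23,24,25,26,27,28,29,30,31}
step 4: eval ((-6 + u) <= 1)         {0,1,2,3,4,5,6,7,8,9,10,11,12,13,14,15,16,17,18,19,20,21,22,23,24,25,26,27,28,29,30,31}
step 5: u <- ((u // 4) + 10)         {0,1,2,3}
step 6: p <- lane                    {4,5,6,7,8,9,10,11,12,13,14,15,16,17,18,19,20,21,22,23,24,25,26,27,28,29,30,31}
step 7: p <- ((u - u) - u)           {0,1,2,3,4,5,6,7,8,9,10,11,12,13,14,15,16,17,18,19,20,21,22,23,24,25,26,27,28,29,30,31}

Answer: 8 steps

u: 10,10,11,11,8,10,12,13,14,15,16,17,18,19,20,21,22,23,24,25,26,27,28,29,30,31,32,33,34,35,36,37
p: -10,-10,-11,-11,-8,-10,-12,-13,-14,-15,-16,-17,-18,-19,-20,-21,-22,-23,-24,-25,-26,-27,-28,-29,-30,-31,-32,-33,-34,-35,-36,-37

steps = 8; useful = 224; efficiency = 224/256 = 7/8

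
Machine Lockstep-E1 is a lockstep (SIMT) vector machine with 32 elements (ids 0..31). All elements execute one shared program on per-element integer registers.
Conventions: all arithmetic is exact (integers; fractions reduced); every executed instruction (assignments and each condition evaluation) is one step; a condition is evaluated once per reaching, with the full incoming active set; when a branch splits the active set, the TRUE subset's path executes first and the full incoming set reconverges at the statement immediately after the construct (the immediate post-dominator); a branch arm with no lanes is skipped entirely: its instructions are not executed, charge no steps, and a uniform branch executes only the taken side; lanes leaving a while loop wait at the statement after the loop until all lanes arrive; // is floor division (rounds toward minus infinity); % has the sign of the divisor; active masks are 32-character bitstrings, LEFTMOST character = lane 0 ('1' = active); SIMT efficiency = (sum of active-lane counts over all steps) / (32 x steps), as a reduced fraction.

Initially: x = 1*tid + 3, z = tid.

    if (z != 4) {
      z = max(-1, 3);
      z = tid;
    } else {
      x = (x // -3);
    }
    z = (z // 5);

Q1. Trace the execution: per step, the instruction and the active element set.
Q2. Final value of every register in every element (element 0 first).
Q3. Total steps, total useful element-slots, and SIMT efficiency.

step 0: eval (z != 4)                11111111111111111111111111111111
step 1: z <- max(-1, 3)              11110111111111111111111111111111
step 2: z <- tid                     11110111111111111111111111111111
step 3: x <- (x // -3)               00001000000000000000000000000000
step 4: z <- (z // 5)                11111111111111111111111111111111

Answer: 5 steps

x: 3,4,5,6,-3,8,9,10,11,12,13,14,15,16,17,18,19,20,21,22,23,24,25,26,27,28,29,30,31,32,33,34
z: 0,0,0,0,0,1,1,1,1,1,2,2,2,2,2,3,3,3,3,3,4,4,4,4,4,5,5,5,5,5,6,6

steps = 5; useful = 127; efficiency = 127/160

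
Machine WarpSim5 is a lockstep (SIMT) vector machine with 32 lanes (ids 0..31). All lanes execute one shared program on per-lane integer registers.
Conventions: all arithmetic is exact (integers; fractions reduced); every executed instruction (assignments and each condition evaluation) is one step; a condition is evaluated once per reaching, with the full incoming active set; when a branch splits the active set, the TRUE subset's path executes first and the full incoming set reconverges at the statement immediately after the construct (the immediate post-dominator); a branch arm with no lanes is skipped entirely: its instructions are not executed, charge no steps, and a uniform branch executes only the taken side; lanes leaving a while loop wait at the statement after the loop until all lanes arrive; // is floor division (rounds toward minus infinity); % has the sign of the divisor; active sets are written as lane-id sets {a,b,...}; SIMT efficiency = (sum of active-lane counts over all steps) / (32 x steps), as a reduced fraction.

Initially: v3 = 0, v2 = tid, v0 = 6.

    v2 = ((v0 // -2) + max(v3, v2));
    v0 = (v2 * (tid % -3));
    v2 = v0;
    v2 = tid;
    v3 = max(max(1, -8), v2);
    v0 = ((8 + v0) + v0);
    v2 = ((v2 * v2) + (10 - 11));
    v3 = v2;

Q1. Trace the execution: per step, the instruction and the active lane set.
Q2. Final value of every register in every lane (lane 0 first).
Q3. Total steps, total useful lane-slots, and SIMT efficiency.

step 0: v2 <- ((v0 // -2) + max(v3, v2)) {0,1,2,3,4,5,6,7,8,9,10,11,12,13,14,15,16,17,18,19,20,21,22,23,24,25,26,27,28,29,30,31}
step 1: v0 <- (v2 * (tid % -3))      {0,1,2,3,4,5,6,7,8,9,10,11,12,13,14,15,16,17,18,19,20,21,22,23,24,25,26,27,28,29,30,31}
step 2: v2 <- v0                     {0,1,2,3,4,5,6,7,8,9,10,11,12,13,14,15,16,17,18,19,20,21,22,23,24,25,26,27,28,29,30,31}
step 3: v2 <- tid                    {0,1,2,3,4,5,6,7,8,9,10,11,12,13,14,15,16,17,18,19,20,21,22,23,24,25,26,27,28,29,30,31}
step 4: v3 <- max(max(1, -8), v2)    {0,1,2,3,4,5,6,7,8,9,10,11,12,13,14,15,16,17,18,19,20,21,22,23,24,25,26,27,28,29,30,31}
step 5: v0 <- ((8 + v0) + v0)        {0,1,2,3,4,5,6,7,8,9,10,11,12,13,14,15,16,17,18,19,20,21,22,23,24,25,26,27,28,29,30,31}
step 6: v2 <- ((v2 * v2) + (10 - 11)) {0,1,2,3,4,5,6,7,8,9,10,11,12,13,14,15,16,17,18,19,20,21,22,23,24,25,26,27,28,29,30,31}
step 7: v3 <- v2                     {0,1,2,3,4,5,6,7,8,9,10,11,12,13,14,15,16,17,18,19,20,21,22,23,24,25,26,27,28,29,30,31}

Answer: 8 steps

v3: -1,0,3,8,15,24,35,48,63,80,99,120,143,168,195,224,255,288,323,360,399,440,483,528,575,624,675,728,783,840,899,960
v2: -1,0,3,8,15,24,35,48,63,80,99,120,143,168,195,224,255,288,323,360,399,440,483,528,575,624,675,728,783,840,899,960
v0: 8,16,10,8,4,4,8,-8,-2,8,-20,-8,8,-32,-14,8,-44,-20,8,-56,-26,8,-68,-32,8,-80,-38,8,-92,-44,8,-104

steps = 8; useful = 256; efficiency = 256/256 = 1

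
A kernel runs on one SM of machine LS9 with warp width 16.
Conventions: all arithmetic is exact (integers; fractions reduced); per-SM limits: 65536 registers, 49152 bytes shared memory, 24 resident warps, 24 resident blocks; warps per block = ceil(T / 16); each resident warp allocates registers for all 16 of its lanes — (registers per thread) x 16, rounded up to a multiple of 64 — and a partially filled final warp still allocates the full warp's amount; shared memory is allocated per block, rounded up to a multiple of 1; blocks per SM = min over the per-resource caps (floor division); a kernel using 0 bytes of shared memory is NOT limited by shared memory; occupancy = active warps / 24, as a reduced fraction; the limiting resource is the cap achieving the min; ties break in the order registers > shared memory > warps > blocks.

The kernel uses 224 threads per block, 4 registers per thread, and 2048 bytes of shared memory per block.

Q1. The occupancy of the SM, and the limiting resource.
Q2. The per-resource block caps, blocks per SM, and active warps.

Answer: occupancy 7/12, limited by warps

registers: 73 blocks
shared memory: 24 blocks
warps: 1 block
blocks: 24 blocks

Answer: 1 block, 14 active warps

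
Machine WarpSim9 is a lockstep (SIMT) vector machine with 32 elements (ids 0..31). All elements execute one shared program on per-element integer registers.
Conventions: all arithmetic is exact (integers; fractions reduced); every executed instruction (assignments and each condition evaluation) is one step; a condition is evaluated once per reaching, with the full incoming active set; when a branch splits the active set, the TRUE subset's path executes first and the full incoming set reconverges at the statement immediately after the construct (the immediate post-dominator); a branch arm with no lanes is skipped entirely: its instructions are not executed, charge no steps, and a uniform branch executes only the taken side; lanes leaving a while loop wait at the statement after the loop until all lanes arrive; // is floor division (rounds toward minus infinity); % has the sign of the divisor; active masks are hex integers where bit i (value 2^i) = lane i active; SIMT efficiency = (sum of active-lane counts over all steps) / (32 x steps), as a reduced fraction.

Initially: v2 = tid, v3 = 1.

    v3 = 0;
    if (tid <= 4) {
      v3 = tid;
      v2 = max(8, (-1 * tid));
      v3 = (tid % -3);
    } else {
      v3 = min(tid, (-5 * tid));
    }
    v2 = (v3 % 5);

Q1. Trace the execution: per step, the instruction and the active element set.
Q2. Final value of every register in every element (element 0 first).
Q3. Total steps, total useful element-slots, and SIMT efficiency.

step 0: v3 <- 0                      0xffffffff
step 1: eval (tid <= 4)              0xffffffff
step 2: v3 <- tid                    0x0000001f
step 3: v2 <- max(8, (-1 * tid))     0x0000001f
step 4: v3 <- (tid % -3)             0x0000001f
step 5: v3 <- min(tid, (-5 * tid))   0xffffffe0
step 6: v2 <- (v3 % 5)               0xffffffff

Answer: 7 steps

v2: 0,3,4,0,3,0,0,0,0,0,0,0,0,0,0,0,0,0,0,0,0,0,0,0,0,0,0,0,0,0,0,0
v3: 0,-2,-1,0,-2,-25,-30,-35,-40,-45,-50,-55,-60,-65,-70,-75,-80,-85,-90,-95,-100,-105,-110,-115,-120,-125,-130,-135,-140,-145,-150,-155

steps = 7; useful = 138; efficiency = 138/224 = 69/112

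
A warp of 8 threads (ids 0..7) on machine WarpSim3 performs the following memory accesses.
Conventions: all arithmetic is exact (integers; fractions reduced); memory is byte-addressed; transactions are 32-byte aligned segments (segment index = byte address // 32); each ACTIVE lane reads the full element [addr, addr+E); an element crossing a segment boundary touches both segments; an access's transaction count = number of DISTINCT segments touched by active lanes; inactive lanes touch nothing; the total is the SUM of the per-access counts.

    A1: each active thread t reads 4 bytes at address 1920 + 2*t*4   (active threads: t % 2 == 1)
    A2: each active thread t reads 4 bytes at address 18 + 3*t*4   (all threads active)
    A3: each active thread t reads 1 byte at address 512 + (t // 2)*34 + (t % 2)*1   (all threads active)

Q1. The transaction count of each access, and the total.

A1: 2 transactions
A2: 4 transactions
A3: 4 transactions

Answer: 2,4,4; total 10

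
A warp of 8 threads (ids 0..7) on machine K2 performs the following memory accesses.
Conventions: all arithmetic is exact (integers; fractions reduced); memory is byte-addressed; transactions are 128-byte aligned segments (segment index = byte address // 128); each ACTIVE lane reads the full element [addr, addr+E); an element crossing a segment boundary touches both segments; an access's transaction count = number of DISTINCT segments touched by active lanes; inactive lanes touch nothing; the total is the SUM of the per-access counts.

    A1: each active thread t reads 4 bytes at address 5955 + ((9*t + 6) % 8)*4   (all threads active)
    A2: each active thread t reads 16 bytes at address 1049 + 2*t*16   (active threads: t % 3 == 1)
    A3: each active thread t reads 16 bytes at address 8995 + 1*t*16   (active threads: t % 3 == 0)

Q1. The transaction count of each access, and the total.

A1: 1 transaction
A2: 3 transactions
A3: 2 transactions

Answer: 1,3,2; total 6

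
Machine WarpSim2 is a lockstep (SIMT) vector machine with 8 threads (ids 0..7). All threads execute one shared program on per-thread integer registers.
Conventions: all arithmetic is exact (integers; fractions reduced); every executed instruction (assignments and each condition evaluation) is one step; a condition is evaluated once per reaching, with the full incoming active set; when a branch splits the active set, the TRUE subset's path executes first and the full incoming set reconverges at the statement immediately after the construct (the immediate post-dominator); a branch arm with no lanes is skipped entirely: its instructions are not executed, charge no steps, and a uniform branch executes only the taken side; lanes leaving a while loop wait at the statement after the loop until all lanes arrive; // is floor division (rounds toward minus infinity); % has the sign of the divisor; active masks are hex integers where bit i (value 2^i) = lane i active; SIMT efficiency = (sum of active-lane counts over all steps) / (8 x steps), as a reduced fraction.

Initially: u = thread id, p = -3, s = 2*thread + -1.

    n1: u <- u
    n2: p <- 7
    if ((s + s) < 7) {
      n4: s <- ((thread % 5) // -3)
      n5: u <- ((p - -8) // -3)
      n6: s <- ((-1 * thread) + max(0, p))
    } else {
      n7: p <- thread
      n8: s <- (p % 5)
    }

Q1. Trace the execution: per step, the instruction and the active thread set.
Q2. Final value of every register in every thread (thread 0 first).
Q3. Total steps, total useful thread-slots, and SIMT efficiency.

step 0: u <- u                       0xff
step 1: p <- 7                       0xff
step 2: eval ((s + s) < 7)           0xff
step 3: s <- ((thread % 5) // -3)    0x07
step 4: u <- ((p - -8) // -3)        0x07
step 5: s <- ((-1 * thread) + max(0, p)) 0x07
step 6: p <- thread                  0xf8
step 7: s <- (p % 5)                 0xf8

Answer: 8 steps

u: -5,-5,-5,3,4,5,6,7
p: 7,7,7,3,4,5,6,7
s: 7,6,5,3,4,0,1,2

steps = 8; useful = 43; efficiency = 43/64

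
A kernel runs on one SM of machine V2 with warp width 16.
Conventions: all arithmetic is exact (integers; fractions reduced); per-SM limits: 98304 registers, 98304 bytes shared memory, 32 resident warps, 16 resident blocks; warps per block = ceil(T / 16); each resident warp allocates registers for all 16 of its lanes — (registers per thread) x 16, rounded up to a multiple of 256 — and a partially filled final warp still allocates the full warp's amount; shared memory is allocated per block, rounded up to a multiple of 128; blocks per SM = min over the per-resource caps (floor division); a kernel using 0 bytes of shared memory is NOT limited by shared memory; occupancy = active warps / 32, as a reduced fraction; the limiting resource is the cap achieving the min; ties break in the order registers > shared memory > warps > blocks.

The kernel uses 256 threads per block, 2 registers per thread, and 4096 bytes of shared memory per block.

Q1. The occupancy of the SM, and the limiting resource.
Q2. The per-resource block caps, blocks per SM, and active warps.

Answer: occupancy 1, limited by warps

registers: 24 blocks
shared memory: 24 blocks
warps: 2 blocks
blocks: 16 blocks

Answer: 2 blocks, 32 active warps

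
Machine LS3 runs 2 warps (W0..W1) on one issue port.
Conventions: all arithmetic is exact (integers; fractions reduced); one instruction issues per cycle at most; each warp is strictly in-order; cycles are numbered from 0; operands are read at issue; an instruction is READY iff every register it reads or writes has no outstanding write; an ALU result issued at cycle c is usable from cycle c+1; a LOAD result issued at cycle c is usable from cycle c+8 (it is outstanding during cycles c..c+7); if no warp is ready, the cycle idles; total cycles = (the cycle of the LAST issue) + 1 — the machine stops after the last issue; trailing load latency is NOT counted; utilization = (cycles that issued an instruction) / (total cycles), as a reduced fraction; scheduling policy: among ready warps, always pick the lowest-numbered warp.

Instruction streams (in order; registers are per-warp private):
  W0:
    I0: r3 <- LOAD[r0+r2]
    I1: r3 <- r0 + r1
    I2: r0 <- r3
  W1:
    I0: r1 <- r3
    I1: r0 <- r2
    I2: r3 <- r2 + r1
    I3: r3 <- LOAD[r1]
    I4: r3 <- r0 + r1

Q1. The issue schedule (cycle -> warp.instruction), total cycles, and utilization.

cycle 0: W0.I0
cycle 1: W1.I0
cycle 2: W1.I1
cycle 3: W1.I2
cycle 4: W1.I3
cycle 5: idle
cycle 6: idle
cycle 7: idle
cycle 8: W0.I1
cycle 9: W0.I2
cycle 10: idle
cycle 11: idle
cycle 12: W1.I4

Answer: 13 cycles, utilization 8/13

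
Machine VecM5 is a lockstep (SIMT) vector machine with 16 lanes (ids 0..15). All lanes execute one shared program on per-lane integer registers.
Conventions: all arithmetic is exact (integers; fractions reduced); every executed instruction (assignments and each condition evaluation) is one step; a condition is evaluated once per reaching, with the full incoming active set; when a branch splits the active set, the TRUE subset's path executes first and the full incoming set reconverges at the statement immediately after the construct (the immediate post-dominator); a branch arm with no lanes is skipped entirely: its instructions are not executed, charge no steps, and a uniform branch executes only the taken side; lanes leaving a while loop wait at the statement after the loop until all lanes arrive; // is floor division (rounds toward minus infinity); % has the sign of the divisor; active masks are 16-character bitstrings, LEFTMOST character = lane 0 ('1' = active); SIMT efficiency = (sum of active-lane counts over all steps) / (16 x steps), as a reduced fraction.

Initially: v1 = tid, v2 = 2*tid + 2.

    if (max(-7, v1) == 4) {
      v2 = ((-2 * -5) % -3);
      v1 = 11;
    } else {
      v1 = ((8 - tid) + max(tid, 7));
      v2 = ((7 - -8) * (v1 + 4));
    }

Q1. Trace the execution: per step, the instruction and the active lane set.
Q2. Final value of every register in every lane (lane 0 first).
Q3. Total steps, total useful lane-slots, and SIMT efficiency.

step 0: eval (max(-7, v1) == 4)      1111111111111111
step 1: v2 <- ((-2 * -5) % -3)       0000100000000000
step 2: v1 <- 11                     0000100000000000
step 3: v1 <- ((8 - tid) + max(tid, 7)) 1111011111111111
step 4: v2 <- ((7 - -8) * (v1 + 4))  1111011111111111

Answer: 5 steps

v1: 15,14,13,12,11,10,9,8,8,8,8,8,8,8,8,8
v2: 285,270,255,240,-2,210,195,180,180,180,180,180,180,180,180,180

steps = 5; useful = 48; efficiency = 48/80 = 3/5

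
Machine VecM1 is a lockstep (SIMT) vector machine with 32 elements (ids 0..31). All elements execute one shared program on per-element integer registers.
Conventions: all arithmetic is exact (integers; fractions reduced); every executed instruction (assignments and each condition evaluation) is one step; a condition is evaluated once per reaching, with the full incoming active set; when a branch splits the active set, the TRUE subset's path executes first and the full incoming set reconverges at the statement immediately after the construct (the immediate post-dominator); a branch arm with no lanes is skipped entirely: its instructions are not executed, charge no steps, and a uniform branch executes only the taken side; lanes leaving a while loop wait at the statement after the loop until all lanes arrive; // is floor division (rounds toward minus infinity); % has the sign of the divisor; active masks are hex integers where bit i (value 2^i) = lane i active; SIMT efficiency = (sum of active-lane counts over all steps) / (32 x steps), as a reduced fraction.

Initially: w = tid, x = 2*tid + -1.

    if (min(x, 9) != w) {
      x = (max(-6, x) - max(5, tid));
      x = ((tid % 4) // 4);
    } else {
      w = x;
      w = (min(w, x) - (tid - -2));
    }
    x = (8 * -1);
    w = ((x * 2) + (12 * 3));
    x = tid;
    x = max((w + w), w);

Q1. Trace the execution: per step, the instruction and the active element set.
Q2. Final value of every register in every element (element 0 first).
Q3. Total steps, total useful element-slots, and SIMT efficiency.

step 0: eval (min(x, 9) != w)        0xffffffff
step 1: x <- (max(-6, x) - max(5, tid)) 0xfffffdfd
step 2: x <- ((tid % 4) // 4)        0xfffffdfd
step 3: w <- x                       0x00000202
step 4: w <- (min(w, x) - (tid - -2)) 0x00000202
step 5: x <- (8 * -1)                0xffffffff
step 6: w <- ((x * 2) + (12 * 3))    0xffffffff
step 7: x <- tid                     0xffffffff
step 8: x <- max((w + w), w)         0xffffffff

Answer: 9 steps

w: 20,20,20,20,20,20,20,20,20,20,20,20,20,20,20,20,20,20,20,20,20,20,20,20,20,20,20,20,20,20,20,20
x: 40,40,40,40,40,40,40,40,40,40,40,40,40,40,40,40,40,40,40,40,40,40,40,40,40,40,40,40,40,40,40,40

steps = 9; useful = 224; efficiency = 224/288 = 7/9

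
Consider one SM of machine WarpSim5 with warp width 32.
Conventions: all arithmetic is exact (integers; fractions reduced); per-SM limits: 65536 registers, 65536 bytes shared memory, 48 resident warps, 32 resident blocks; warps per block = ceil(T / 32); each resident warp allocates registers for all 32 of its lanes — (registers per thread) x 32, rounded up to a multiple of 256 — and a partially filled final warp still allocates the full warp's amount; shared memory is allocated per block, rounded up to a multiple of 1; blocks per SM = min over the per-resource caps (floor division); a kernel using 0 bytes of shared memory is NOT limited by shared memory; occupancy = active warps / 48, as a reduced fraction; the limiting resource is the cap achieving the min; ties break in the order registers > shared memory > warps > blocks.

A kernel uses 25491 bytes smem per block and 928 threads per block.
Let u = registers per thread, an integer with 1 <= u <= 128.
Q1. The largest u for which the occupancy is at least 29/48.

Answer: u = 64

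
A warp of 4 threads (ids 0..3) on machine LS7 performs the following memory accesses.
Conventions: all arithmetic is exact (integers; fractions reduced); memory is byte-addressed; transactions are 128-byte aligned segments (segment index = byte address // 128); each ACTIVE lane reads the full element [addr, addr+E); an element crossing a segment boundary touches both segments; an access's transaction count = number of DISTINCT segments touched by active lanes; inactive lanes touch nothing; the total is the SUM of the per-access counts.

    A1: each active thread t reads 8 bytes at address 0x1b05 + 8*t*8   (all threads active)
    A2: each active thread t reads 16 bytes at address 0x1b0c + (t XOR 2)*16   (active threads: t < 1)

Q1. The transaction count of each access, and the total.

A1: 2 transactions
A2: 1 transaction

Answer: 2,1; total 3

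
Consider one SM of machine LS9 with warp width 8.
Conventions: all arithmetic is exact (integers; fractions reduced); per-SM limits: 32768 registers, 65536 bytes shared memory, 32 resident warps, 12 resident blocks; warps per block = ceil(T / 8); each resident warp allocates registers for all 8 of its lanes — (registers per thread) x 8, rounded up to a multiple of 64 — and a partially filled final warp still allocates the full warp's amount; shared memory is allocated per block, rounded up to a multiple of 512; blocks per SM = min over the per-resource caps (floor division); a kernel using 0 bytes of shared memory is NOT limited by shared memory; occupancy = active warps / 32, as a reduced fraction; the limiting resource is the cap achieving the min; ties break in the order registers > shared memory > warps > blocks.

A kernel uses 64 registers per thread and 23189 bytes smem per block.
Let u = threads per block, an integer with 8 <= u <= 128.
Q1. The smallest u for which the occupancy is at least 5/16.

Answer: u = 33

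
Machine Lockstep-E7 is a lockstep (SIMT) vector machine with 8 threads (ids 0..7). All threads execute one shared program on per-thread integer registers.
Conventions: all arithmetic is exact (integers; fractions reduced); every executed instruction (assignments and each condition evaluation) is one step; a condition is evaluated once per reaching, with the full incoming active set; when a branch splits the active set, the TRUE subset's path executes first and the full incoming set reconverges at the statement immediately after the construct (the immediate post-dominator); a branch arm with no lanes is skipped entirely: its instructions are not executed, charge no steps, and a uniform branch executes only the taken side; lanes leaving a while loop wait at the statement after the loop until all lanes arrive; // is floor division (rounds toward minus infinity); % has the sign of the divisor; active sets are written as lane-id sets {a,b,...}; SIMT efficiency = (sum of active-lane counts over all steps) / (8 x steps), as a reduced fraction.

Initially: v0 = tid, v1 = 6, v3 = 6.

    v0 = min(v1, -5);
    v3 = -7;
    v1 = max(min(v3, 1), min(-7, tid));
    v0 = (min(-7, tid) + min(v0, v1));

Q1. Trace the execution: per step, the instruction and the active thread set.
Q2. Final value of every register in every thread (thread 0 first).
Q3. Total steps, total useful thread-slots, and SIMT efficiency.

step 0: v0 <- min(v1, -5)            {0,1,2,3,4,5,6,7}
step 1: v3 <- -7                     {0,1,2,3,4,5,6,7}
step 2: v1 <- max(min(v3, 1), min(-7, tid)) {0,1,2,3,4,5,6,7}
step 3: v0 <- (min(-7, tid) + min(v0, v1)) {0,1,2,3,4,5,6,7}

Answer: 4 steps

v0: -14,-14,-14,-14,-14,-14,-14,-14
v1: -7,-7,-7,-7,-7,-7,-7,-7
v3: -7,-7,-7,-7,-7,-7,-7,-7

steps = 4; useful = 32; efficiency = 32/32 = 1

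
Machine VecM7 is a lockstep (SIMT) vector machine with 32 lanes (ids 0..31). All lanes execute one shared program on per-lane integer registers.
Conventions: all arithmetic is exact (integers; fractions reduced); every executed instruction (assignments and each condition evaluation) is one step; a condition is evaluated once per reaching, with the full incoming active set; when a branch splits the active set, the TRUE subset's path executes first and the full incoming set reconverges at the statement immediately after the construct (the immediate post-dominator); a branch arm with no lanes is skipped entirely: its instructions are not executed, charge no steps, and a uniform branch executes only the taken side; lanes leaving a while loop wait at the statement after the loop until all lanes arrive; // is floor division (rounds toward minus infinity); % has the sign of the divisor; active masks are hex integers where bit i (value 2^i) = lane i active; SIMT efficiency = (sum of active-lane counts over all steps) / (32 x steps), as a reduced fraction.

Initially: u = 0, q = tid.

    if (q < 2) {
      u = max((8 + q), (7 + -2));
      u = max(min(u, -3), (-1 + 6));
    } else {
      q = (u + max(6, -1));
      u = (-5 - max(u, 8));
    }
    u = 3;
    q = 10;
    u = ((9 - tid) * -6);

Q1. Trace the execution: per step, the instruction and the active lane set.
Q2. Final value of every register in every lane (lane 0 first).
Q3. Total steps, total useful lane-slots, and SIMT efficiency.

step 0: eval (q < 2)                 0xffffffff
step 1: u <- max((8 + q), (7 + -2))  0x00000003
step 2: u <- max(min(u, -3), (-1 + 6)) 0x00000003
step 3: q <- (u + max(6, -1))        0xfffffffc
step 4: u <- (-5 - max(u, 8))        0xfffffffc
step 5: u <- 3                       0xffffffff
step 6: q <- 10                      0xffffffff
step 7: u <- ((9 - tid) * -6)        0xffffffff

Answer: 8 steps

u: -54,-48,-42,-36,-30,-24,-18,-12,-6,0,6,12,18,24,30,36,42,48,54,60,66,72,78,84,90,96,102,108,114,120,126,132
q: 10,10,10,10,10,10,10,10,10,10,10,10,10,10,10,10,10,10,10,10,10,10,10,10,10,10,10,10,10,10,10,10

steps = 8; useful = 192; efficiency = 192/256 = 3/4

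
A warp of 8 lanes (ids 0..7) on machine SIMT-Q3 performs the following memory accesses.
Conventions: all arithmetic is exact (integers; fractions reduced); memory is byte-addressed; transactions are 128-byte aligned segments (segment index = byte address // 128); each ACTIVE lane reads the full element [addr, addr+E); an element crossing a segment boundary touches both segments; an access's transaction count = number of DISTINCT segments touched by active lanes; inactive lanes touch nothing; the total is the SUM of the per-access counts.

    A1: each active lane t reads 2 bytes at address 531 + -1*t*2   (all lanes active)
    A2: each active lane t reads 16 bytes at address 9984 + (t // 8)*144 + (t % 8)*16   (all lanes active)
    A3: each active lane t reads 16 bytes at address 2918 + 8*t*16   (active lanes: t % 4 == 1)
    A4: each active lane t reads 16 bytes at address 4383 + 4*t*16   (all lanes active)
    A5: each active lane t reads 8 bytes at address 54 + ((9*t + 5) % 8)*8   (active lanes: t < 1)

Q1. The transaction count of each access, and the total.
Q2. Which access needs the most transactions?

A1: 1 transaction
A2: 1 transaction
A3: 2 transactions
A4: 4 transactions
A5: 1 transaction

Answer: 1,1,2,4,1; total 9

Answer: A4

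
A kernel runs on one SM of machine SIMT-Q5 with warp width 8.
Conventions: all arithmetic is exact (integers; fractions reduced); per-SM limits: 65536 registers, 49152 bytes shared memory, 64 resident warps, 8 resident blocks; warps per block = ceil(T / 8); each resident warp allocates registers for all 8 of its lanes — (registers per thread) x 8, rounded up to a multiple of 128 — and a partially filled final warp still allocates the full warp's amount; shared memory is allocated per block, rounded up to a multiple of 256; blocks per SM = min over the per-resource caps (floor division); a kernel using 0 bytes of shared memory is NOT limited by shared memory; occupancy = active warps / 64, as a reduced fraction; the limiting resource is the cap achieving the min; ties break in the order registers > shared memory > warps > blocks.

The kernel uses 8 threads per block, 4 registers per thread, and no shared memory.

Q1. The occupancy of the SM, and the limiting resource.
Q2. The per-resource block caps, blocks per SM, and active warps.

Answer: occupancy 1/8, limited by blocks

registers: 512 blocks
shared memory: no limit (kernel uses none)
warps: 64 blocks
blocks: 8 blocks

Answer: 8 blocks, 8 active warps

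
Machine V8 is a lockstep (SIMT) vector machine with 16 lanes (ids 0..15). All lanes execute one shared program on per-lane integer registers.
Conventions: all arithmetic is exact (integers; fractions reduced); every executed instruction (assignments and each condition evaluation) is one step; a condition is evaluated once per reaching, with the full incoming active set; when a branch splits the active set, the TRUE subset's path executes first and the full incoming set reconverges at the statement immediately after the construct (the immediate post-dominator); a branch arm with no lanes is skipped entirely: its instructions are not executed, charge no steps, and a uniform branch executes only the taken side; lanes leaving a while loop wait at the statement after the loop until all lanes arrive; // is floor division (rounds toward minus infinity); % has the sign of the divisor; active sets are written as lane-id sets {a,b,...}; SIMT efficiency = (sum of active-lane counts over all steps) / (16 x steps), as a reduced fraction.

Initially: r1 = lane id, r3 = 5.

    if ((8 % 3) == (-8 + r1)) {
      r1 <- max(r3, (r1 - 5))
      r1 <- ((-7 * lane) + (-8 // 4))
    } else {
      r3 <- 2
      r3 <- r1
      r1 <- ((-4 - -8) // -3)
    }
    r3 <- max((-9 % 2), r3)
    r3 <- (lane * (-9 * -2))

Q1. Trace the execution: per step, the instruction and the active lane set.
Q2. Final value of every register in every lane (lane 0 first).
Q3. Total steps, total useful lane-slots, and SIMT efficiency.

step 0: eval ((8 % 3) == (-8 + r1))  {0,1,2,3,4,5,6,7,8,9,10,11,12,13,14,15}
step 1: r1 <- max(r3, (r1 - 5))      {10}
step 2: r1 <- ((-7 * lane) + (-8 // 4)) {10}
step 3: r3 <- 2                      {0,1,2,3,4,5,6,7,8,9,11,12,13,14,15}
step 4: r3 <- r1                     {0,1,2,3,4,5,6,7,8,9,11,12,13,14,15}
step 5: r1 <- ((-4 - -8) // -3)      {0,1,2,3,4,5,6,7,8,9,11,12,13,14,15}
step 6: r3 <- max((-9 % 2), r3)      {0,1,2,3,4,5,6,7,8,9,10,11,12,13,14,15}
step 7: r3 <- (lane * (-9 * -2))     {0,1,2,3,4,5,6,7,8,9,10,11,12,13,14,15}

Answer: 8 steps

r1: -2,-2,-2,-2,-2,-2,-2,-2,-2,-2,-72,-2,-2,-2,-2,-2
r3: 0,18,36,54,72,90,108,126,144,162,180,198,216,234,252,270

steps = 8; useful = 95; efficiency = 95/128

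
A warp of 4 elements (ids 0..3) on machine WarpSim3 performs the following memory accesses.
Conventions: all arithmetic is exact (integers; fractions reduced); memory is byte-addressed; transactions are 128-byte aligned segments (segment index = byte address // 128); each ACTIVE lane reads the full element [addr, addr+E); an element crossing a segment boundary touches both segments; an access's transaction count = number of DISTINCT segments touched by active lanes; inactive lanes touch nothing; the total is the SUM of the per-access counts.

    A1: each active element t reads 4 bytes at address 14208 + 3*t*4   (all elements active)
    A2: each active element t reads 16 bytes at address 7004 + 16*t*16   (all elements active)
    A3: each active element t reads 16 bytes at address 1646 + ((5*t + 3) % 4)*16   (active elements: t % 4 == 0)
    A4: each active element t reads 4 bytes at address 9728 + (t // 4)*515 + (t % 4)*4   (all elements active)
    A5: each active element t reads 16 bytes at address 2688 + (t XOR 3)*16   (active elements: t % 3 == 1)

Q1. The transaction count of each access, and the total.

A1: 1 transaction
A2: 4 transactions
A3: 1 transaction
A4: 1 transaction
A5: 1 transaction

Answer: 1,4,1,1,1; total 8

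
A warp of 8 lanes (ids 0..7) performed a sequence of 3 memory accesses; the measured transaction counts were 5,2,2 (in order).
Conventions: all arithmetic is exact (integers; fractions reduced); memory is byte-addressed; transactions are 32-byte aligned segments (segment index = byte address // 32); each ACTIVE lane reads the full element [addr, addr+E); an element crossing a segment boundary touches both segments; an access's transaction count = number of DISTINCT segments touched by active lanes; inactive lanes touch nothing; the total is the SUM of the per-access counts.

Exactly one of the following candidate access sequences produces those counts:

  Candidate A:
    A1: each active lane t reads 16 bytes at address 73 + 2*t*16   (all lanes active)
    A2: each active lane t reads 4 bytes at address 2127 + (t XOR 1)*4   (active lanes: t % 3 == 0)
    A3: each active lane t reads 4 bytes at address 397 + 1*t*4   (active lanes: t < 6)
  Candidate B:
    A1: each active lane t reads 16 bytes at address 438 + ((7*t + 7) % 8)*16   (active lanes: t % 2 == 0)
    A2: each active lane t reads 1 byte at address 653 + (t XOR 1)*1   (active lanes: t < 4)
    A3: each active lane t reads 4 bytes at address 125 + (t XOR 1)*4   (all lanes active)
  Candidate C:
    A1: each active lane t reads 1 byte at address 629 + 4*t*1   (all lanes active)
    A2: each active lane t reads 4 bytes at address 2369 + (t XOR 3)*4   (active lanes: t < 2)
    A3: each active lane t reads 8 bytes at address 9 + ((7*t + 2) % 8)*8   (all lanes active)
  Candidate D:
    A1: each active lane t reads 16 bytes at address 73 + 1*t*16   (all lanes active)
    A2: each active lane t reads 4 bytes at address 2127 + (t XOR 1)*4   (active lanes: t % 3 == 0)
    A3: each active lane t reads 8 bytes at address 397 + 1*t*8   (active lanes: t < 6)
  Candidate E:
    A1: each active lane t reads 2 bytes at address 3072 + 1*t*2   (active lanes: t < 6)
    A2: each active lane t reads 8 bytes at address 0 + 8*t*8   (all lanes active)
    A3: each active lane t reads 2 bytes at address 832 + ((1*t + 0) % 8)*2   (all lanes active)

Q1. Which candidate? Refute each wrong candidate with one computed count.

A: A1 gives 8 transactions, not 5
B: A1 gives 4 transactions, not 5
C: A1 gives 2 transactions, not 5
E: A1 gives 1 transaction, not 5
D: all counts match (5,2,2)

Answer: D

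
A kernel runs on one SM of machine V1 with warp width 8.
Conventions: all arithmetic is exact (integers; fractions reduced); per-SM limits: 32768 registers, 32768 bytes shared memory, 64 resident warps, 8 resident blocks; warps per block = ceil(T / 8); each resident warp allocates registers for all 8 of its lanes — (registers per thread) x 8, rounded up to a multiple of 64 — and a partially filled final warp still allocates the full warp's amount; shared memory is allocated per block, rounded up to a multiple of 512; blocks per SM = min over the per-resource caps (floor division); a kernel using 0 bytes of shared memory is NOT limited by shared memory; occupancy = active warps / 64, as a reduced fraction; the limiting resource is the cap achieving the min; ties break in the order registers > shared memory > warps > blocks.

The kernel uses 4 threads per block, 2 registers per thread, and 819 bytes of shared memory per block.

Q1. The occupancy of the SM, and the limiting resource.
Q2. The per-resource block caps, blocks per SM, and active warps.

Answer: occupancy 1/8, limited by blocks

registers: 512 blocks
shared memory: 32 blocks
warps: 64 blocks
blocks: 8 blocks

Answer: 8 blocks, 8 active warps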